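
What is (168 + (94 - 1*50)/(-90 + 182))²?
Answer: 15015625/529 ≈ 28385.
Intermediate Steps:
(168 + (94 - 1*50)/(-90 + 182))² = (168 + (94 - 50)/92)² = (168 + 44*(1/92))² = (168 + 11/23)² = (3875/23)² = 15015625/529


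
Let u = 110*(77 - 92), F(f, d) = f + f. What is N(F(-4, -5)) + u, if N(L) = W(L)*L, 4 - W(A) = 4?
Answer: -1650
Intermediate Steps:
W(A) = 0 (W(A) = 4 - 1*4 = 4 - 4 = 0)
F(f, d) = 2*f
N(L) = 0 (N(L) = 0*L = 0)
u = -1650 (u = 110*(-15) = -1650)
N(F(-4, -5)) + u = 0 - 1650 = -1650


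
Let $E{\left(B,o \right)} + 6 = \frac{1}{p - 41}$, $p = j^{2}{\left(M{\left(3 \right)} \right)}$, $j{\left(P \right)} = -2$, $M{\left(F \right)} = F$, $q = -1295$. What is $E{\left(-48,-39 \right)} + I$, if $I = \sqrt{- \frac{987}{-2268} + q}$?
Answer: $- \frac{223}{37} + \frac{i \sqrt{419439}}{18} \approx -6.027 + 35.98 i$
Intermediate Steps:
$p = 4$ ($p = \left(-2\right)^{2} = 4$)
$I = \frac{i \sqrt{419439}}{18}$ ($I = \sqrt{- \frac{987}{-2268} - 1295} = \sqrt{\left(-987\right) \left(- \frac{1}{2268}\right) - 1295} = \sqrt{\frac{47}{108} - 1295} = \sqrt{- \frac{139813}{108}} = \frac{i \sqrt{419439}}{18} \approx 35.98 i$)
$E{\left(B,o \right)} = - \frac{223}{37}$ ($E{\left(B,o \right)} = -6 + \frac{1}{4 - 41} = -6 + \frac{1}{-37} = -6 - \frac{1}{37} = - \frac{223}{37}$)
$E{\left(-48,-39 \right)} + I = - \frac{223}{37} + \frac{i \sqrt{419439}}{18}$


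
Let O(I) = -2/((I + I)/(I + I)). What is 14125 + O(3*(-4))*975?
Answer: 12175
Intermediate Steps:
O(I) = -2 (O(I) = -2/((2*I)/((2*I))) = -2/((2*I)*(1/(2*I))) = -2/1 = -2*1 = -2)
14125 + O(3*(-4))*975 = 14125 - 2*975 = 14125 - 1950 = 12175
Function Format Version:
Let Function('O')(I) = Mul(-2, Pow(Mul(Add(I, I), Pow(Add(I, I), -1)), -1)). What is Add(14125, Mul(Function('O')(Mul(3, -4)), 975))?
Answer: 12175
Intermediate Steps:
Function('O')(I) = -2 (Function('O')(I) = Mul(-2, Pow(Mul(Mul(2, I), Pow(Mul(2, I), -1)), -1)) = Mul(-2, Pow(Mul(Mul(2, I), Mul(Rational(1, 2), Pow(I, -1))), -1)) = Mul(-2, Pow(1, -1)) = Mul(-2, 1) = -2)
Add(14125, Mul(Function('O')(Mul(3, -4)), 975)) = Add(14125, Mul(-2, 975)) = Add(14125, -1950) = 12175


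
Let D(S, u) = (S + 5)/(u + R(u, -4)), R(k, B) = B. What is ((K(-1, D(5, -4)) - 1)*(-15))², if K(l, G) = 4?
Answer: 2025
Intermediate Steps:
D(S, u) = (5 + S)/(-4 + u) (D(S, u) = (S + 5)/(u - 4) = (5 + S)/(-4 + u))
((K(-1, D(5, -4)) - 1)*(-15))² = ((4 - 1)*(-15))² = (3*(-15))² = (-45)² = 2025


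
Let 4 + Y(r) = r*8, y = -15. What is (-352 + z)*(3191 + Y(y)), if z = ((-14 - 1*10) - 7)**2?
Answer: 1867803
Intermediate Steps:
Y(r) = -4 + 8*r (Y(r) = -4 + r*8 = -4 + 8*r)
z = 961 (z = ((-14 - 10) - 7)**2 = (-24 - 7)**2 = (-31)**2 = 961)
(-352 + z)*(3191 + Y(y)) = (-352 + 961)*(3191 + (-4 + 8*(-15))) = 609*(3191 + (-4 - 120)) = 609*(3191 - 124) = 609*3067 = 1867803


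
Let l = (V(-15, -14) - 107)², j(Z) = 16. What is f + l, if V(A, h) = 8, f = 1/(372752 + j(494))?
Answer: 3653499169/372768 ≈ 9801.0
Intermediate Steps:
f = 1/372768 (f = 1/(372752 + 16) = 1/372768 ≈ 2.6826e-6)
l = 9801 (l = (8 - 107)² = (-99)² = 9801)
f + l = 1/372768 + 9801 = 3653499169/372768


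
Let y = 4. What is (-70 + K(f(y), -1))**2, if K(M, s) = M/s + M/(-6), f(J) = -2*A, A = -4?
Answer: 56644/9 ≈ 6293.8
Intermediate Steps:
f(J) = 8 (f(J) = -2*(-4) = 8)
K(M, s) = -M/6 + M/s (K(M, s) = M/s + M*(-1/6) = M/s - M/6 = -M/6 + M/s)
(-70 + K(f(y), -1))**2 = (-70 + (-1/6*8 + 8/(-1)))**2 = (-70 + (-4/3 + 8*(-1)))**2 = (-70 + (-4/3 - 8))**2 = (-70 - 28/3)**2 = (-238/3)**2 = 56644/9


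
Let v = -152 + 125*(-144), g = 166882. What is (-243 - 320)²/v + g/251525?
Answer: -76696385661/4565681800 ≈ -16.798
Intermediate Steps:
v = -18152 (v = -152 - 18000 = -18152)
(-243 - 320)²/v + g/251525 = (-243 - 320)²/(-18152) + 166882/251525 = (-563)²*(-1/18152) + 166882*(1/251525) = 316969*(-1/18152) + 166882/251525 = -316969/18152 + 166882/251525 = -76696385661/4565681800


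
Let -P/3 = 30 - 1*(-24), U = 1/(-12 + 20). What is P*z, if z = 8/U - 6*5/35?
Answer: -71604/7 ≈ -10229.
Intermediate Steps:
U = ⅛ (U = 1/8 = ⅛ ≈ 0.12500)
z = 442/7 (z = 8/(⅛) - 6*5/35 = 8*8 - 30*1/35 = 64 - 6/7 = 442/7 ≈ 63.143)
P = -162 (P = -3*(30 - 1*(-24)) = -3*(30 + 24) = -3*54 = -162)
P*z = -162*442/7 = -71604/7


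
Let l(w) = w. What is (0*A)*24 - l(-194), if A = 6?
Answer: 194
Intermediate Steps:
(0*A)*24 - l(-194) = (0*6)*24 - 1*(-194) = 0*24 + 194 = 0 + 194 = 194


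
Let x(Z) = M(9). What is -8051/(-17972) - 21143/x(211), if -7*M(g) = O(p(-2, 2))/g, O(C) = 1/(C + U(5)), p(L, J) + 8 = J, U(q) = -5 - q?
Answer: -383021843917/17972 ≈ -2.1312e+7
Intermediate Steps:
p(L, J) = -8 + J
O(C) = 1/(-10 + C) (O(C) = 1/(C + (-5 - 1*5)) = 1/(C + (-5 - 5)) = 1/(C - 10) = 1/(-10 + C))
M(g) = 1/(112*g) (M(g) = -1/(7*(-10 + (-8 + 2))*g) = -1/(7*(-10 - 6)*g) = -1/(7*(-16)*g) = -(-1)/(112*g) = 1/(112*g))
x(Z) = 1/1008 (x(Z) = (1/112)/9 = (1/112)*(⅑) = 1/1008)
-8051/(-17972) - 21143/x(211) = -8051/(-17972) - 21143/1/1008 = -8051*(-1/17972) - 21143*1008 = 8051/17972 - 21312144 = -383021843917/17972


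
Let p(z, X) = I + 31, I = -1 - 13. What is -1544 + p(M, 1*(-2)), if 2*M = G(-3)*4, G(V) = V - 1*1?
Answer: -1527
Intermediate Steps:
G(V) = -1 + V (G(V) = V - 1 = -1 + V)
M = -8 (M = ((-1 - 3)*4)/2 = (-4*4)/2 = (½)*(-16) = -8)
I = -14
p(z, X) = 17 (p(z, X) = -14 + 31 = 17)
-1544 + p(M, 1*(-2)) = -1544 + 17 = -1527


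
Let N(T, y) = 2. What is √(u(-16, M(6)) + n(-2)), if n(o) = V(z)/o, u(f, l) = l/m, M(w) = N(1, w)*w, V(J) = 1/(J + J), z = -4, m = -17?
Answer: 5*I*√119/68 ≈ 0.80211*I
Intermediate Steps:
V(J) = 1/(2*J)
M(w) = 2*w
u(f, l) = -l/17 (u(f, l) = l/(-17) = l*(-1/17) = -l/17)
n(o) = -1/(8*o) (n(o) = ((½)/(-4))/o = ((½)*(-¼))/o = -1/(8*o))
√(u(-16, M(6)) + n(-2)) = √(-2*6/17 - ⅛/(-2)) = √(-1/17*12 - ⅛*(-½)) = √(-12/17 + 1/16) = √(-175/272) = 5*I*√119/68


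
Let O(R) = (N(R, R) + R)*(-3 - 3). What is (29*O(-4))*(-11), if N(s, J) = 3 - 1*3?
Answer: -7656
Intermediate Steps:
N(s, J) = 0 (N(s, J) = 3 - 3 = 0)
O(R) = -6*R (O(R) = (0 + R)*(-3 - 3) = R*(-6) = -6*R)
(29*O(-4))*(-11) = (29*(-6*(-4)))*(-11) = (29*24)*(-11) = 696*(-11) = -7656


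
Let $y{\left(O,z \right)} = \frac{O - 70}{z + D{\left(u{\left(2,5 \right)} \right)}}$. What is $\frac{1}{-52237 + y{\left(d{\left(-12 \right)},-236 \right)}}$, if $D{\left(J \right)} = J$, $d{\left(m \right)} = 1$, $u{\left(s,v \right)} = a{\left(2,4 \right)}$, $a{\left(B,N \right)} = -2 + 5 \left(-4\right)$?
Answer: $- \frac{86}{4492359} \approx -1.9144 \cdot 10^{-5}$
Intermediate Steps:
$a{\left(B,N \right)} = -22$ ($a{\left(B,N \right)} = -2 - 20 = -22$)
$u{\left(s,v \right)} = -22$
$y{\left(O,z \right)} = \frac{-70 + O}{-22 + z}$ ($y{\left(O,z \right)} = \frac{O - 70}{z - 22} = \frac{-70 + O}{-22 + z}$)
$\frac{1}{-52237 + y{\left(d{\left(-12 \right)},-236 \right)}} = \frac{1}{-52237 + \frac{-70 + 1}{-22 - 236}} = \frac{1}{-52237 + \frac{1}{-258} \left(-69\right)} = \frac{1}{-52237 - - \frac{23}{86}} = \frac{1}{-52237 + \frac{23}{86}} = \frac{1}{- \frac{4492359}{86}} = - \frac{86}{4492359}$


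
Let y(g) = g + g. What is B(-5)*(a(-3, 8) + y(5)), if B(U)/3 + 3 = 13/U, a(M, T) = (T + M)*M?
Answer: 84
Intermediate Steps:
a(M, T) = M*(M + T) (a(M, T) = (M + T)*M = M*(M + T))
B(U) = -9 + 39/U (B(U) = -9 + 3*(13/U) = -9 + 39/U)
y(g) = 2*g
B(-5)*(a(-3, 8) + y(5)) = (-9 + 39/(-5))*(-3*(-3 + 8) + 2*5) = (-9 + 39*(-⅕))*(-3*5 + 10) = (-9 - 39/5)*(-15 + 10) = -84/5*(-5) = 84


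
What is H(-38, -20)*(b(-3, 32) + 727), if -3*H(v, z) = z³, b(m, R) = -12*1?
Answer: 5720000/3 ≈ 1.9067e+6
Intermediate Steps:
b(m, R) = -12
H(v, z) = -z³/3
H(-38, -20)*(b(-3, 32) + 727) = (-⅓*(-20)³)*(-12 + 727) = -⅓*(-8000)*715 = (8000/3)*715 = 5720000/3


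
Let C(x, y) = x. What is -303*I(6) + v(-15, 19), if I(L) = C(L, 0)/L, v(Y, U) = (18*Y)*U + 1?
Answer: -5432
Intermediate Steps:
v(Y, U) = 1 + 18*U*Y (v(Y, U) = 18*U*Y + 1 = 1 + 18*U*Y)
I(L) = 1 (I(L) = L/L = 1)
-303*I(6) + v(-15, 19) = -303*1 + (1 + 18*19*(-15)) = -303 + (1 - 5130) = -303 - 5129 = -5432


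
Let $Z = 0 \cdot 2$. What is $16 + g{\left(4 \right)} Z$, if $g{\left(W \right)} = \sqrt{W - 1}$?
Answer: $16$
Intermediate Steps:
$Z = 0$
$g{\left(W \right)} = \sqrt{-1 + W}$
$16 + g{\left(4 \right)} Z = 16 + \sqrt{-1 + 4} \cdot 0 = 16 + \sqrt{3} \cdot 0 = 16 + 0 = 16$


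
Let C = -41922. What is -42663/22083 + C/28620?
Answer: -39755159/11703990 ≈ -3.3967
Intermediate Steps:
-42663/22083 + C/28620 = -42663/22083 - 41922/28620 = -42663*1/22083 - 41922*1/28620 = -14221/7361 - 2329/1590 = -39755159/11703990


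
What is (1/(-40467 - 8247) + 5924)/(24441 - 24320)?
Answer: 288581735/5894394 ≈ 48.959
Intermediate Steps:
(1/(-40467 - 8247) + 5924)/(24441 - 24320) = (1/(-48714) + 5924)/121 = (-1/48714 + 5924)*(1/121) = (288581735/48714)*(1/121) = 288581735/5894394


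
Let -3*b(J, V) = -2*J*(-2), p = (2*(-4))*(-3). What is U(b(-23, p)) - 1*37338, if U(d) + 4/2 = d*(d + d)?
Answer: -319132/9 ≈ -35459.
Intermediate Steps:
p = 24 (p = -8*(-3) = 24)
b(J, V) = -4*J/3 (b(J, V) = -(-2*J)*(-2)/3 = -4*J/3)
U(d) = -2 + 2*d² (U(d) = -2 + d*(d + d) = -2 + d*(2*d) = -2 + 2*d²)
U(b(-23, p)) - 1*37338 = (-2 + 2*(-4/3*(-23))²) - 1*37338 = (-2 + 2*(92/3)²) - 37338 = (-2 + 2*(8464/9)) - 37338 = (-2 + 16928/9) - 37338 = 16910/9 - 37338 = -319132/9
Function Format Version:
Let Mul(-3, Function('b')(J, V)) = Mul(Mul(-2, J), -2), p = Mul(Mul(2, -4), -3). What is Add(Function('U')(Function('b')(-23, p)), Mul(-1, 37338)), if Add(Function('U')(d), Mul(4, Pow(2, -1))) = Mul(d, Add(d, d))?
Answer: Rational(-319132, 9) ≈ -35459.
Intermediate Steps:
p = 24 (p = Mul(-8, -3) = 24)
Function('b')(J, V) = Mul(Rational(-4, 3), J) (Function('b')(J, V) = Mul(Rational(-1, 3), Mul(Mul(-2, J), -2)) = Mul(Rational(-1, 3), Mul(4, J)) = Mul(Rational(-4, 3), J))
Function('U')(d) = Add(-2, Mul(2, Pow(d, 2))) (Function('U')(d) = Add(-2, Mul(d, Add(d, d))) = Add(-2, Mul(d, Mul(2, d))) = Add(-2, Mul(2, Pow(d, 2))))
Add(Function('U')(Function('b')(-23, p)), Mul(-1, 37338)) = Add(Add(-2, Mul(2, Pow(Mul(Rational(-4, 3), -23), 2))), Mul(-1, 37338)) = Add(Add(-2, Mul(2, Pow(Rational(92, 3), 2))), -37338) = Add(Add(-2, Mul(2, Rational(8464, 9))), -37338) = Add(Add(-2, Rational(16928, 9)), -37338) = Add(Rational(16910, 9), -37338) = Rational(-319132, 9)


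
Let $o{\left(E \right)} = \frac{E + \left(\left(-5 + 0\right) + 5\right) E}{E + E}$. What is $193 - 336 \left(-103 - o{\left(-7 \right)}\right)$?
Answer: $34969$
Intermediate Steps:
$o{\left(E \right)} = \frac{1}{2}$ ($o{\left(E \right)} = \frac{E + \left(-5 + 5\right) E}{2 E} = \left(E + 0 E\right) \frac{1}{2 E} = \left(E + 0\right) \frac{1}{2 E} = E \frac{1}{2 E} = \frac{1}{2}$)
$193 - 336 \left(-103 - o{\left(-7 \right)}\right) = 193 - 336 \left(-103 - \frac{1}{2}\right) = 193 - -34776 = 193 + 34776 = 34969$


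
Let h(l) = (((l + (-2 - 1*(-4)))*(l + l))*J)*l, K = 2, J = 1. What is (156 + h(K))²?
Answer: 35344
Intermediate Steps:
h(l) = 2*l²*(2 + l) (h(l) = (((l + (-2 - 1*(-4)))*(l + l))*1)*l = (((l + (-2 + 4))*(2*l))*1)*l = (((l + 2)*(2*l))*1)*l = (((2 + l)*(2*l))*1)*l = ((2*l*(2 + l))*1)*l = (2*l*(2 + l))*l = 2*l²*(2 + l))
(156 + h(K))² = (156 + 2*2²*(2 + 2))² = (156 + 2*4*4)² = (156 + 32)² = 188² = 35344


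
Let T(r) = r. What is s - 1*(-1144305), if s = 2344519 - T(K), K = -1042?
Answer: 3489866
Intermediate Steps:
s = 2345561 (s = 2344519 - 1*(-1042) = 2344519 + 1042 = 2345561)
s - 1*(-1144305) = 2345561 - 1*(-1144305) = 2345561 + 1144305 = 3489866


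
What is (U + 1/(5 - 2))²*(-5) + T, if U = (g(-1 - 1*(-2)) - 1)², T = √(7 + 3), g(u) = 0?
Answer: -80/9 + √10 ≈ -5.7266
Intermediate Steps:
T = √10 ≈ 3.1623
U = 1 (U = (0 - 1)² = (-1)² = 1)
(U + 1/(5 - 2))²*(-5) + T = (1 + 1/(5 - 2))²*(-5) + √10 = (1 + 1/3)²*(-5) + √10 = (1 + ⅓)²*(-5) + √10 = (4/3)²*(-5) + √10 = (16/9)*(-5) + √10 = -80/9 + √10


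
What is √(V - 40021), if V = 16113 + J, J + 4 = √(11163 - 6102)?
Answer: √(-23912 + √5061) ≈ 154.4*I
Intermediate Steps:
J = -4 + √5061 (J = -4 + √(11163 - 6102) = -4 + √5061 ≈ 67.141)
V = 16109 + √5061 (V = 16113 + (-4 + √5061) = 16109 + √5061 ≈ 16180.)
√(V - 40021) = √((16109 + √5061) - 40021) = √(-23912 + √5061)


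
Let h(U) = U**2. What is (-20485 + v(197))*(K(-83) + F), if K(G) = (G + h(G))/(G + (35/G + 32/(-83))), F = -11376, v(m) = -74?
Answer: 819238670943/3478 ≈ 2.3555e+8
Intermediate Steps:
K(G) = (G + G**2)/(-32/83 + G + 35/G) (K(G) = (G + G**2)/(G + (35/G + 32/(-83))) = (G + G**2)/(G + (35/G + 32*(-1/83))) = (G + G**2)/(G + (35/G - 32/83)) = (G + G**2)/(G + (-32/83 + 35/G)) = (G + G**2)/(-32/83 + G + 35/G))
(-20485 + v(197))*(K(-83) + F) = (-20485 - 74)*(83*(-83)**2*(1 - 83)/(2905 - 32*(-83) + 83*(-83)**2) - 11376) = -20559*(83*6889*(-82)/(2905 + 2656 + 83*6889) - 11376) = -20559*(83*6889*(-82)/(2905 + 2656 + 571787) - 11376) = -20559*(83*6889*(-82)/577348 - 11376) = -20559*(83*6889*(1/577348)*(-82) - 11376) = -20559*(-282449/3478 - 11376) = -20559*(-39848177/3478) = 819238670943/3478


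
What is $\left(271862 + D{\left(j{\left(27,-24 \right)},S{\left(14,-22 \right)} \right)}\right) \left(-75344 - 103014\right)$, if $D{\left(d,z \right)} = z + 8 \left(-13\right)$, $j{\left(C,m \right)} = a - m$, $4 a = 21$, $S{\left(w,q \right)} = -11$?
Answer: $-48468251426$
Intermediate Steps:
$a = \frac{21}{4}$ ($a = \frac{1}{4} \cdot 21 = \frac{21}{4} \approx 5.25$)
$j{\left(C,m \right)} = \frac{21}{4} - m$
$D{\left(d,z \right)} = -104 + z$ ($D{\left(d,z \right)} = z - 104 = -104 + z$)
$\left(271862 + D{\left(j{\left(27,-24 \right)},S{\left(14,-22 \right)} \right)}\right) \left(-75344 - 103014\right) = \left(271862 - 115\right) \left(-75344 - 103014\right) = \left(271862 - 115\right) \left(-178358\right) = 271747 \left(-178358\right) = -48468251426$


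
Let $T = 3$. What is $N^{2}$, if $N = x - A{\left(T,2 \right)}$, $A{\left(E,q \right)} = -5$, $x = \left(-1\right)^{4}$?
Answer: $36$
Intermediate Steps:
$x = 1$
$N = 6$ ($N = 1 - -5 = 1 + 5 = 6$)
$N^{2} = 6^{2} = 36$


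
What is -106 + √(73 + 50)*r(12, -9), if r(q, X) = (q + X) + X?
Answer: -106 - 6*√123 ≈ -172.54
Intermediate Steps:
r(q, X) = q + 2*X (r(q, X) = (X + q) + X = q + 2*X)
-106 + √(73 + 50)*r(12, -9) = -106 + √(73 + 50)*(12 + 2*(-9)) = -106 + √123*(12 - 18) = -106 + √123*(-6) = -106 - 6*√123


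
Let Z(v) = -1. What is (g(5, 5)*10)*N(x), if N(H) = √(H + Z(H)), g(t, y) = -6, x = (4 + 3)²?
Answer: -240*√3 ≈ -415.69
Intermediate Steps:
x = 49 (x = 7² = 49)
N(H) = √(-1 + H) (N(H) = √(H - 1) = √(-1 + H))
(g(5, 5)*10)*N(x) = (-6*10)*√(-1 + 49) = -240*√3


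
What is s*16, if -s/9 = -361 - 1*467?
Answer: 119232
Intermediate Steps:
s = 7452 (s = -9*(-361 - 1*467) = -9*(-361 - 467) = -9*(-828) = 7452)
s*16 = 7452*16 = 119232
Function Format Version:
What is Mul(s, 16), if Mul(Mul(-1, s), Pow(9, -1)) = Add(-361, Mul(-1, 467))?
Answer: 119232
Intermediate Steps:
s = 7452 (s = Mul(-9, Add(-361, Mul(-1, 467))) = Mul(-9, Add(-361, -467)) = Mul(-9, -828) = 7452)
Mul(s, 16) = Mul(7452, 16) = 119232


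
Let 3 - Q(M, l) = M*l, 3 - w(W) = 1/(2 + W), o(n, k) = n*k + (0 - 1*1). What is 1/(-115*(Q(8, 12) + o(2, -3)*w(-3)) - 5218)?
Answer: 1/8697 ≈ 0.00011498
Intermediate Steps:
o(n, k) = -1 + k*n (o(n, k) = k*n + (0 - 1) = k*n - 1 = -1 + k*n)
w(W) = 3 - 1/(2 + W)
Q(M, l) = 3 - M*l
1/(-115*(Q(8, 12) + o(2, -3)*w(-3)) - 5218) = 1/(-115*((3 - 1*8*12) + (-1 - 3*2)*((5 + 3*(-3))/(2 - 3))) - 5218) = 1/(-115*((3 - 96) + (-1 - 6)*((5 - 9)/(-1))) - 5218) = 1/(-115*(-93 - (-7)*(-4)) - 5218) = 1/(-115*(-93 - 7*4) - 5218) = 1/(-115*(-93 - 28) - 5218) = 1/(-115*(-121) - 5218) = 1/(13915 - 5218) = 1/8697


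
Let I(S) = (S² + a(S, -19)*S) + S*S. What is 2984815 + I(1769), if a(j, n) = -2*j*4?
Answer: -15791351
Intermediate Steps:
a(j, n) = -8*j
I(S) = -6*S² (I(S) = (S² + (-8*S)*S) + S*S = (S² - 8*S²) + S² = -7*S² + S² = -6*S²)
2984815 + I(1769) = 2984815 - 6*1769² = 2984815 - 6*3129361 = 2984815 - 18776166 = -15791351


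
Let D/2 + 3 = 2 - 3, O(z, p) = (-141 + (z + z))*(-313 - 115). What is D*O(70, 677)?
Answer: -3424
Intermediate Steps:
O(z, p) = 60348 - 856*z (O(z, p) = (-141 + 2*z)*(-428) = 60348 - 856*z)
D = -8 (D = -6 + 2*(2 - 3) = -6 + 2*(-1) = -6 - 2 = -8)
D*O(70, 677) = -8*(60348 - 856*70) = -8*(60348 - 59920) = -8*428 = -3424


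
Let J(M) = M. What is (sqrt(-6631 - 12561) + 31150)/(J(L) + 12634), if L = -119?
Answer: 6230/2503 + 2*I*sqrt(4798)/12515 ≈ 2.489 + 0.01107*I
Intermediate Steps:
(sqrt(-6631 - 12561) + 31150)/(J(L) + 12634) = (sqrt(-6631 - 12561) + 31150)/(-119 + 12634) = (sqrt(-19192) + 31150)/12515 = (2*I*sqrt(4798) + 31150)*(1/12515) = (31150 + 2*I*sqrt(4798))*(1/12515) = 6230/2503 + 2*I*sqrt(4798)/12515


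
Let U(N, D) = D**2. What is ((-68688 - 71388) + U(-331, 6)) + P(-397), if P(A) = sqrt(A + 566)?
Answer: -140027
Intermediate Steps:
P(A) = sqrt(566 + A)
((-68688 - 71388) + U(-331, 6)) + P(-397) = ((-68688 - 71388) + 6**2) + sqrt(566 - 397) = (-140076 + 36) + sqrt(169) = -140040 + 13 = -140027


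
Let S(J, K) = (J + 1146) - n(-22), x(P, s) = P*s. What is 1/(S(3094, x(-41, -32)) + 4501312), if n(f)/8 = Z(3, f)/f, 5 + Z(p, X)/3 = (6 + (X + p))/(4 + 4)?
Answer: 22/99121985 ≈ 2.2195e-7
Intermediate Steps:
Z(p, X) = -51/4 + 3*X/8 + 3*p/8 (Z(p, X) = -15 + 3*((6 + (X + p))/(4 + 4)) = -15 + 3*((6 + X + p)/8) = -15 + 3*((6 + X + p)*(1/8)) = -15 + 3*(3/4 + X/8 + p/8) = -15 + (9/4 + 3*X/8 + 3*p/8) = -51/4 + 3*X/8 + 3*p/8)
n(f) = 8*(-93/8 + 3*f/8)/f (n(f) = 8*((-51/4 + 3*f/8 + (3/8)*3)/f) = 8*((-51/4 + 3*f/8 + 9/8)/f) = 8*((-93/8 + 3*f/8)/f) = 8*(-93/8 + 3*f/8)/f)
S(J, K) = 25053/22 + J (S(J, K) = (J + 1146) - (3 - 93/(-22)) = (1146 + J) - (3 - 93*(-1/22)) = (1146 + J) - (3 + 93/22) = (1146 + J) - 1*159/22 = (1146 + J) - 159/22 = 25053/22 + J)
1/(S(3094, x(-41, -32)) + 4501312) = 1/((25053/22 + 3094) + 4501312) = 1/(93121/22 + 4501312) = 1/(99121985/22) = 22/99121985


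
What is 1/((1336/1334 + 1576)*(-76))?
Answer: -667/79941360 ≈ -8.3436e-6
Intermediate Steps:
1/((1336/1334 + 1576)*(-76)) = 1/((1336*(1/1334) + 1576)*(-76)) = 1/((668/667 + 1576)*(-76)) = 1/((1051860/667)*(-76)) = 1/(-79941360/667) = -667/79941360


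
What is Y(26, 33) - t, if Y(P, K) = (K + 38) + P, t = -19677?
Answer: 19774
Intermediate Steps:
Y(P, K) = 38 + K + P (Y(P, K) = (38 + K) + P = 38 + K + P)
Y(26, 33) - t = (38 + 33 + 26) - 1*(-19677) = 97 + 19677 = 19774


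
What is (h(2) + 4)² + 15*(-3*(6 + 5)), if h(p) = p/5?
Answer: -11891/25 ≈ -475.64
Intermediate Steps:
h(p) = p/5 (h(p) = p*(⅕) = p/5)
(h(2) + 4)² + 15*(-3*(6 + 5)) = ((⅕)*2 + 4)² + 15*(-3*(6 + 5)) = (⅖ + 4)² + 15*(-3*11) = (22/5)² + 15*(-33) = 484/25 - 495 = -11891/25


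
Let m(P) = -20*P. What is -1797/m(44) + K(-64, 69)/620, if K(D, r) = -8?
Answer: 11071/5456 ≈ 2.0291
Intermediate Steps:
-1797/m(44) + K(-64, 69)/620 = -1797/((-20*44)) - 8/620 = -1797/(-880) - 8*1/620 = -1797*(-1/880) - 2/155 = 1797/880 - 2/155 = 11071/5456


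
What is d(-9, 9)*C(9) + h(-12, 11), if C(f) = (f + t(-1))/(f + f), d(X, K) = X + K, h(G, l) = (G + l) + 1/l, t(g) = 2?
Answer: -10/11 ≈ -0.90909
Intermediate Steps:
h(G, l) = G + l + 1/l
d(X, K) = K + X
C(f) = (2 + f)/(2*f) (C(f) = (f + 2)/(f + f) = (2 + f)/((2*f)) = (2 + f)*(1/(2*f)) = (2 + f)/(2*f))
d(-9, 9)*C(9) + h(-12, 11) = (9 - 9)*((½)*(2 + 9)/9) + (-12 + 11 + 1/11) = 0*((½)*(⅑)*11) + (-12 + 11 + 1/11) = 0*(11/18) - 10/11 = 0 - 10/11 = -10/11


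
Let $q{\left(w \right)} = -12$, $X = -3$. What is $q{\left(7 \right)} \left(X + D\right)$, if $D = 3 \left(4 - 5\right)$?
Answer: $72$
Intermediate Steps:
$D = -3$ ($D = 3 \left(-1\right) = -3$)
$q{\left(7 \right)} \left(X + D\right) = - 12 \left(-3 - 3\right) = \left(-12\right) \left(-6\right) = 72$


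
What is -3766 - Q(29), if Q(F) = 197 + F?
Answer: -3992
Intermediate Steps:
-3766 - Q(29) = -3766 - (197 + 29) = -3766 - 1*226 = -3766 - 226 = -3992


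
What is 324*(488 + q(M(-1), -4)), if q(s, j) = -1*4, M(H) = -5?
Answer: 156816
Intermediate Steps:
q(s, j) = -4
324*(488 + q(M(-1), -4)) = 324*(488 - 4) = 324*484 = 156816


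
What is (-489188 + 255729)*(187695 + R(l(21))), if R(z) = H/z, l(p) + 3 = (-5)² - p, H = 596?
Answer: -43958228569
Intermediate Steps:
l(p) = 22 - p (l(p) = -3 + ((-5)² - p) = -3 + (25 - p) = 22 - p)
R(z) = 596/z
(-489188 + 255729)*(187695 + R(l(21))) = (-489188 + 255729)*(187695 + 596/(22 - 1*21)) = -233459*(187695 + 596/(22 - 21)) = -233459*(187695 + 596/1) = -233459*(187695 + 596*1) = -233459*(187695 + 596) = -233459*188291 = -43958228569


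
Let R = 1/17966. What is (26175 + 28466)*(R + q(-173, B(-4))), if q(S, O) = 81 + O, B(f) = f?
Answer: 75589430503/17966 ≈ 4.2074e+6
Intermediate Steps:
R = 1/17966 ≈ 5.5661e-5
(26175 + 28466)*(R + q(-173, B(-4))) = (26175 + 28466)*(1/17966 + (81 - 4)) = 54641*(1/17966 + 77) = 54641*(1383383/17966) = 75589430503/17966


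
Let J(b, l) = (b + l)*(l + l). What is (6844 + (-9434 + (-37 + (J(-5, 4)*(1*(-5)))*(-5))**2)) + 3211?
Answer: 56790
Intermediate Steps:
J(b, l) = 2*l*(b + l) (J(b, l) = (b + l)*(2*l) = 2*l*(b + l))
(6844 + (-9434 + (-37 + (J(-5, 4)*(1*(-5)))*(-5))**2)) + 3211 = (6844 + (-9434 + (-37 + ((2*4*(-5 + 4))*(1*(-5)))*(-5))**2)) + 3211 = (6844 + (-9434 + (-37 + ((2*4*(-1))*(-5))*(-5))**2)) + 3211 = (6844 + (-9434 + (-37 - 8*(-5)*(-5))**2)) + 3211 = (6844 + (-9434 + (-37 + 40*(-5))**2)) + 3211 = (6844 + (-9434 + (-37 - 200)**2)) + 3211 = (6844 + (-9434 + (-237)**2)) + 3211 = (6844 + (-9434 + 56169)) + 3211 = (6844 + 46735) + 3211 = 53579 + 3211 = 56790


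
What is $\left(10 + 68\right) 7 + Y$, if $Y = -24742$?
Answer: $-24196$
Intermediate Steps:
$\left(10 + 68\right) 7 + Y = \left(10 + 68\right) 7 - 24742 = 78 \cdot 7 - 24742 = 546 - 24742 = -24196$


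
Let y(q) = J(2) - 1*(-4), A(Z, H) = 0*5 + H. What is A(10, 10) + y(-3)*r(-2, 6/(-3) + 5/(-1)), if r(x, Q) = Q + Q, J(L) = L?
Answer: -74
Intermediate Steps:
r(x, Q) = 2*Q
A(Z, H) = H (A(Z, H) = 0 + H = H)
y(q) = 6 (y(q) = 2 - 1*(-4) = 2 + 4 = 6)
A(10, 10) + y(-3)*r(-2, 6/(-3) + 5/(-1)) = 10 + 6*(2*(6/(-3) + 5/(-1))) = 10 + 6*(2*(6*(-⅓) + 5*(-1))) = 10 + 6*(2*(-2 - 5)) = 10 + 6*(2*(-7)) = 10 + 6*(-14) = 10 - 84 = -74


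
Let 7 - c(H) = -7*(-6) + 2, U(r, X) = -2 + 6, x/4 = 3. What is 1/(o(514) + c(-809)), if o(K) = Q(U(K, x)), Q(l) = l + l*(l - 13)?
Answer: -1/69 ≈ -0.014493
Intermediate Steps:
x = 12 (x = 4*3 = 12)
U(r, X) = 4
c(H) = -37 (c(H) = 7 - (-7*(-6) + 2) = 7 - (42 + 2) = 7 - 1*44 = 7 - 44 = -37)
Q(l) = l + l*(-13 + l)
o(K) = -32 (o(K) = 4*(-12 + 4) = 4*(-8) = -32)
1/(o(514) + c(-809)) = 1/(-32 - 37) = 1/(-69) = -1/69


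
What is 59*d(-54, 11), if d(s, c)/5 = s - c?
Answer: -19175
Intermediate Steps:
d(s, c) = -5*c + 5*s (d(s, c) = 5*(s - c) = -5*c + 5*s)
59*d(-54, 11) = 59*(-5*11 + 5*(-54)) = 59*(-55 - 270) = 59*(-325) = -19175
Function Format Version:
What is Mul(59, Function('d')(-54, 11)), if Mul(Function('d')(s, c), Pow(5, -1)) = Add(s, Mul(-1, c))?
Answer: -19175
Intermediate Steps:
Function('d')(s, c) = Add(Mul(-5, c), Mul(5, s)) (Function('d')(s, c) = Mul(5, Add(s, Mul(-1, c))) = Add(Mul(-5, c), Mul(5, s)))
Mul(59, Function('d')(-54, 11)) = Mul(59, Add(Mul(-5, 11), Mul(5, -54))) = Mul(59, Add(-55, -270)) = Mul(59, -325) = -19175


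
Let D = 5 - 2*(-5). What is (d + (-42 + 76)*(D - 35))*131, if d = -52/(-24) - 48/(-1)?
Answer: -495049/6 ≈ -82508.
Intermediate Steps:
D = 15 (D = 5 + 10 = 15)
d = 301/6 (d = -52*(-1/24) - 48*(-1) = 13/6 + 48 = 301/6 ≈ 50.167)
(d + (-42 + 76)*(D - 35))*131 = (301/6 + (-42 + 76)*(15 - 35))*131 = (301/6 + 34*(-20))*131 = (301/6 - 680)*131 = -3779/6*131 = -495049/6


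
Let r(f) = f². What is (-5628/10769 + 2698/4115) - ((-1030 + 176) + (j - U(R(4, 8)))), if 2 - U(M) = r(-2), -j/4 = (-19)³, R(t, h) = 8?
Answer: -1178049044498/44314435 ≈ -26584.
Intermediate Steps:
j = 27436 (j = -4*(-19)³ = -4*(-6859) = 27436)
U(M) = -2 (U(M) = 2 - 1*(-2)² = 2 - 1*4 = 2 - 4 = -2)
(-5628/10769 + 2698/4115) - ((-1030 + 176) + (j - U(R(4, 8)))) = (-5628/10769 + 2698/4115) - ((-1030 + 176) + (27436 - 1*(-2))) = (-5628*1/10769 + 2698*(1/4115)) - (-854 + (27436 + 2)) = (-5628/10769 + 2698/4115) - (-854 + 27438) = 5895542/44314435 - 1*26584 = 5895542/44314435 - 26584 = -1178049044498/44314435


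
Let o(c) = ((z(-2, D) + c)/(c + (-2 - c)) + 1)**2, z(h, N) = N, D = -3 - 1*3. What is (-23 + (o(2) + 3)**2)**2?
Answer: 14641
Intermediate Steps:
D = -6 (D = -3 - 3 = -6)
o(c) = (4 - c/2)**2 (o(c) = ((-6 + c)/(c + (-2 - c)) + 1)**2 = ((-6 + c)/(-2) + 1)**2 = ((-6 + c)*(-1/2) + 1)**2 = ((3 - c/2) + 1)**2 = (4 - c/2)**2)
(-23 + (o(2) + 3)**2)**2 = (-23 + ((-8 + 2)**2/4 + 3)**2)**2 = (-23 + ((1/4)*(-6)**2 + 3)**2)**2 = (-23 + ((1/4)*36 + 3)**2)**2 = (-23 + (9 + 3)**2)**2 = (-23 + 12**2)**2 = (-23 + 144)**2 = 121**2 = 14641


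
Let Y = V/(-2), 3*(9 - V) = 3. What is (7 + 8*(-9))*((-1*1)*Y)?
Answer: -260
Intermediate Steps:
V = 8 (V = 9 - ⅓*3 = 9 - 1 = 8)
Y = -4 (Y = 8/(-2) = 8*(-½) = -4)
(7 + 8*(-9))*((-1*1)*Y) = (7 + 8*(-9))*(-1*1*(-4)) = (7 - 72)*(-1*(-4)) = -65*4 = -260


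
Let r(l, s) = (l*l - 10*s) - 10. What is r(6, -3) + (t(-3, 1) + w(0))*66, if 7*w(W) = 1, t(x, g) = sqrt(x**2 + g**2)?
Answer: 458/7 + 66*sqrt(10) ≈ 274.14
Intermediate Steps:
t(x, g) = sqrt(g**2 + x**2)
w(W) = 1/7 (w(W) = (1/7)*1 = 1/7)
r(l, s) = -10 + l**2 - 10*s (r(l, s) = (l**2 - 10*s) - 10 = -10 + l**2 - 10*s)
r(6, -3) + (t(-3, 1) + w(0))*66 = (-10 + 6**2 - 10*(-3)) + (sqrt(1**2 + (-3)**2) + 1/7)*66 = (-10 + 36 + 30) + (sqrt(1 + 9) + 1/7)*66 = 56 + (sqrt(10) + 1/7)*66 = 56 + (1/7 + sqrt(10))*66 = 56 + (66/7 + 66*sqrt(10)) = 458/7 + 66*sqrt(10)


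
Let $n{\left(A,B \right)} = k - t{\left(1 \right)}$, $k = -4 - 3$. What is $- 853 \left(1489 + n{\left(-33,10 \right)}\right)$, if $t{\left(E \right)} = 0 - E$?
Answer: $-1264999$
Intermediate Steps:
$k = -7$ ($k = -4 - 3 = -7$)
$t{\left(E \right)} = - E$
$n{\left(A,B \right)} = -6$ ($n{\left(A,B \right)} = -7 - \left(-1\right) 1 = -7 - -1 = -7 + 1 = -6$)
$- 853 \left(1489 + n{\left(-33,10 \right)}\right) = - 853 \left(1489 - 6\right) = \left(-853\right) 1483 = -1264999$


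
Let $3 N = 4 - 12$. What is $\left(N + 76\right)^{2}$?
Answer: $\frac{48400}{9} \approx 5377.8$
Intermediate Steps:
$N = - \frac{8}{3}$ ($N = \frac{4 - 12}{3} = \frac{1}{3} \left(-8\right) = - \frac{8}{3} \approx -2.6667$)
$\left(N + 76\right)^{2} = \left(- \frac{8}{3} + 76\right)^{2} = \left(\frac{220}{3}\right)^{2} = \frac{48400}{9}$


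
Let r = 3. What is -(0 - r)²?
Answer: -9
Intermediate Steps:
-(0 - r)² = -(0 - 1*3)² = -(0 - 3)² = -1*(-3)² = -1*9 = -9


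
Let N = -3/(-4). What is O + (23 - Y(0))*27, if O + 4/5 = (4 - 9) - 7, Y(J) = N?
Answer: 11759/20 ≈ 587.95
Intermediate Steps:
N = ¾ (N = -3*(-¼) = ¾ ≈ 0.75000)
Y(J) = ¾
O = -64/5 (O = -⅘ + ((4 - 9) - 7) = -⅘ + (-5 - 7) = -⅘ - 12 = -64/5 ≈ -12.800)
O + (23 - Y(0))*27 = -64/5 + (23 - 1*¾)*27 = -64/5 + (23 - ¾)*27 = -64/5 + (89/4)*27 = -64/5 + 2403/4 = 11759/20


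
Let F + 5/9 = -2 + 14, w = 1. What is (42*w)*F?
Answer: 1442/3 ≈ 480.67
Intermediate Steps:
F = 103/9 (F = -5/9 + (-2 + 14) = -5/9 + 12 = 103/9 ≈ 11.444)
(42*w)*F = (42*1)*(103/9) = 42*(103/9) = 1442/3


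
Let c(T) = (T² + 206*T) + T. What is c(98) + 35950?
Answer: 65840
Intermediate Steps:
c(T) = T² + 207*T
c(98) + 35950 = 98*(207 + 98) + 35950 = 98*305 + 35950 = 29890 + 35950 = 65840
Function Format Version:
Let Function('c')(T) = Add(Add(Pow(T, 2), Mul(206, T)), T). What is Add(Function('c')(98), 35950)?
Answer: 65840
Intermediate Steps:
Function('c')(T) = Add(Pow(T, 2), Mul(207, T))
Add(Function('c')(98), 35950) = Add(Mul(98, Add(207, 98)), 35950) = Add(Mul(98, 305), 35950) = Add(29890, 35950) = 65840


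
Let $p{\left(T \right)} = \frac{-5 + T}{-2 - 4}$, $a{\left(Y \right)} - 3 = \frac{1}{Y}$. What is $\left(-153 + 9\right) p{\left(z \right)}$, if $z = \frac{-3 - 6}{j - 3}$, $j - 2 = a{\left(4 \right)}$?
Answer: $-216$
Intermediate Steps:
$a{\left(Y \right)} = 3 + \frac{1}{Y}$
$j = \frac{21}{4}$ ($j = 2 + \left(3 + \frac{1}{4}\right) = 2 + \frac{13}{4} = \frac{21}{4} \approx 5.25$)
$z = -4$ ($z = \frac{-3 - 6}{\frac{21}{4} - 3} = - \frac{9}{\frac{9}{4}} = \left(-9\right) \frac{4}{9} = -4$)
$p{\left(T \right)} = \frac{5}{6} - \frac{T}{6}$ ($p{\left(T \right)} = \frac{-5 + T}{-6} = \left(-5 + T\right) \left(- \frac{1}{6}\right) = \frac{5}{6} - \frac{T}{6}$)
$\left(-153 + 9\right) p{\left(z \right)} = \left(-153 + 9\right) \left(\frac{5}{6} - - \frac{2}{3}\right) = - 144 \left(\frac{5}{6} + \frac{2}{3}\right) = \left(-144\right) \frac{3}{2} = -216$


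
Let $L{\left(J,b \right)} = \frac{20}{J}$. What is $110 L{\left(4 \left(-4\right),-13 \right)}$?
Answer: $- \frac{275}{2} \approx -137.5$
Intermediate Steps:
$110 L{\left(4 \left(-4\right),-13 \right)} = 110 \frac{20}{4 \left(-4\right)} = 110 \frac{20}{-16} = 110 \cdot 20 \left(- \frac{1}{16}\right) = 110 \left(- \frac{5}{4}\right) = - \frac{275}{2}$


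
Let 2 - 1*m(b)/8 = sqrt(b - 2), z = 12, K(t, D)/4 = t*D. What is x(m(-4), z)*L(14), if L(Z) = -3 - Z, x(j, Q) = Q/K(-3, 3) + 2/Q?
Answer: 17/6 ≈ 2.8333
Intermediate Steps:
K(t, D) = 4*D*t (K(t, D) = 4*(t*D) = 4*(D*t) = 4*D*t)
m(b) = 16 - 8*sqrt(-2 + b) (m(b) = 16 - 8*sqrt(b - 2) = 16 - 8*sqrt(-2 + b))
x(j, Q) = 2/Q - Q/36 (x(j, Q) = Q/((4*3*(-3))) + 2/Q = Q/(-36) + 2/Q = Q*(-1/36) + 2/Q = -Q/36 + 2/Q = 2/Q - Q/36)
x(m(-4), z)*L(14) = (2/12 - 1/36*12)*(-3 - 1*14) = (2*(1/12) - 1/3)*(-3 - 14) = (1/6 - 1/3)*(-17) = -1/6*(-17) = 17/6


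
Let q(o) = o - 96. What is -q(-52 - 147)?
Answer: 295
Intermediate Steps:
q(o) = -96 + o
-q(-52 - 147) = -(-96 + (-52 - 147)) = -(-96 - 199) = -1*(-295) = 295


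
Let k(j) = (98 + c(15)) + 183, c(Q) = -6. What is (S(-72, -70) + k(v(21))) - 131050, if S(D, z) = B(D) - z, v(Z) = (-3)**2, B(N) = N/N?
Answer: -130704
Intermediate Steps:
B(N) = 1
v(Z) = 9
S(D, z) = 1 - z
k(j) = 275 (k(j) = (98 - 6) + 183 = 92 + 183 = 275)
(S(-72, -70) + k(v(21))) - 131050 = ((1 - 1*(-70)) + 275) - 131050 = ((1 + 70) + 275) - 131050 = (71 + 275) - 131050 = 346 - 131050 = -130704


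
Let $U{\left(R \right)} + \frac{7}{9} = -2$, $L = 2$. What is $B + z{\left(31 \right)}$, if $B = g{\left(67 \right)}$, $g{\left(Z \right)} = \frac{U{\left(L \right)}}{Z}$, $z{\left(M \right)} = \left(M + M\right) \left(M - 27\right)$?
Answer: $\frac{149519}{603} \approx 247.96$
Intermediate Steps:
$z{\left(M \right)} = 2 M \left(-27 + M\right)$
$U{\left(R \right)} = - \frac{25}{9}$ ($U{\left(R \right)} = - \frac{7}{9} - 2 = - \frac{25}{9}$)
$g{\left(Z \right)} = - \frac{25}{9 Z}$
$B = - \frac{25}{603}$ ($B = - \frac{25}{9 \cdot 67} = \left(- \frac{25}{9}\right) \frac{1}{67} = - \frac{25}{603} \approx -0.041459$)
$B + z{\left(31 \right)} = - \frac{25}{603} + 2 \cdot 31 \left(-27 + 31\right) = - \frac{25}{603} + 2 \cdot 31 \cdot 4 = - \frac{25}{603} + 248 = \frac{149519}{603}$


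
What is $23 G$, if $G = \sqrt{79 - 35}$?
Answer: $46 \sqrt{11} \approx 152.56$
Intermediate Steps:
$G = 2 \sqrt{11}$ ($G = \sqrt{44} = 2 \sqrt{11} \approx 6.6332$)
$23 G = 23 \cdot 2 \sqrt{11} = 46 \sqrt{11}$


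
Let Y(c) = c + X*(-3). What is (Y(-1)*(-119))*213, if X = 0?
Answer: 25347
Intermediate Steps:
Y(c) = c (Y(c) = c + 0*(-3) = c + 0 = c)
(Y(-1)*(-119))*213 = -1*(-119)*213 = 119*213 = 25347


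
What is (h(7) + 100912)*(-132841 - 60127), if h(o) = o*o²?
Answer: -19538974840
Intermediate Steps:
h(o) = o³
(h(7) + 100912)*(-132841 - 60127) = (7³ + 100912)*(-132841 - 60127) = (343 + 100912)*(-192968) = 101255*(-192968) = -19538974840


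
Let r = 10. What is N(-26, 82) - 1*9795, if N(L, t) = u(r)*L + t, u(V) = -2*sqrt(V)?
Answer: -9713 + 52*sqrt(10) ≈ -9548.6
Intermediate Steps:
N(L, t) = t - 2*L*sqrt(10) (N(L, t) = (-2*sqrt(10))*L + t = -2*L*sqrt(10) + t = t - 2*L*sqrt(10))
N(-26, 82) - 1*9795 = (82 - 2*(-26)*sqrt(10)) - 1*9795 = (82 + 52*sqrt(10)) - 9795 = -9713 + 52*sqrt(10)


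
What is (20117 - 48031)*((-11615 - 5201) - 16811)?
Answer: 938664078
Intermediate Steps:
(20117 - 48031)*((-11615 - 5201) - 16811) = -27914*(-16816 - 16811) = -27914*(-33627) = 938664078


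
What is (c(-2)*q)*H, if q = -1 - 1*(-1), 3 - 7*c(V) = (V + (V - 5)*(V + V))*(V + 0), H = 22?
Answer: 0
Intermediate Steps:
c(V) = 3/7 - V*(V + 2*V*(-5 + V))/7 (c(V) = 3/7 - (V + (V - 5)*(V + V))*(V + 0)/7 = 3/7 - (V + (-5 + V)*(2*V))*V/7 = 3/7 - (V + 2*V*(-5 + V))*V/7 = 3/7 - V*(V + 2*V*(-5 + V))/7)
q = 0 (q = -1 + 1 = 0)
(c(-2)*q)*H = ((3/7 - 2/7*(-2)³ + (9/7)*(-2)²)*0)*22 = ((3/7 - 2/7*(-8) + (9/7)*4)*0)*22 = ((3/7 + 16/7 + 36/7)*0)*22 = ((55/7)*0)*22 = 0*22 = 0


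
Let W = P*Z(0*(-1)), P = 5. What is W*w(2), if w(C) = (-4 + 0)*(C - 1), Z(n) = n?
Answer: 0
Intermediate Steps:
w(C) = 4 - 4*C (w(C) = -4*(-1 + C) = 4 - 4*C)
W = 0 (W = 5*(0*(-1)) = 5*0 = 0)
W*w(2) = 0*(4 - 4*2) = 0*(4 - 8) = 0*(-4) = 0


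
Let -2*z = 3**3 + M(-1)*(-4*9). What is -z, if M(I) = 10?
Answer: -333/2 ≈ -166.50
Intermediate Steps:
z = 333/2 (z = -(3**3 + 10*(-4*9))/2 = -(27 + 10*(-36))/2 = -(27 - 360)/2 = -1/2*(-333) = 333/2 ≈ 166.50)
-z = -1*333/2 = -333/2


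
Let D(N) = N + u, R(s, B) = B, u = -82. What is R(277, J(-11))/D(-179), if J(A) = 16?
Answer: -16/261 ≈ -0.061303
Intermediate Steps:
D(N) = -82 + N (D(N) = N - 82 = -82 + N)
R(277, J(-11))/D(-179) = 16/(-82 - 179) = 16/(-261) = 16*(-1/261) = -16/261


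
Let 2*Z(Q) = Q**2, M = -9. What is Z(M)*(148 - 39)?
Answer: 8829/2 ≈ 4414.5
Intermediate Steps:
Z(Q) = Q**2/2
Z(M)*(148 - 39) = ((1/2)*(-9)**2)*(148 - 39) = ((1/2)*81)*109 = (81/2)*109 = 8829/2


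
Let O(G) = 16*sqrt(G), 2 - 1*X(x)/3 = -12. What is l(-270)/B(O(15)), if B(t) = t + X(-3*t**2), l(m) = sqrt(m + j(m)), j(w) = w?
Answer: 120*I/173 - 21*I*sqrt(15)/173 ≈ 0.22351*I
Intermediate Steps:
X(x) = 42 (X(x) = 6 - 3*(-12) = 6 + 36 = 42)
l(m) = sqrt(2)*sqrt(m) (l(m) = sqrt(m + m) = sqrt(2*m) = sqrt(2)*sqrt(m))
B(t) = 42 + t (B(t) = t + 42 = 42 + t)
l(-270)/B(O(15)) = (sqrt(2)*sqrt(-270))/(42 + 16*sqrt(15)) = (sqrt(2)*(3*I*sqrt(30)))/(42 + 16*sqrt(15)) = (6*I*sqrt(15))/(42 + 16*sqrt(15)) = 6*I*sqrt(15)/(42 + 16*sqrt(15))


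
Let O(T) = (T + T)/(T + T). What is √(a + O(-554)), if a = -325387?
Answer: 3*I*√36154 ≈ 570.43*I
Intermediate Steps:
O(T) = 1 (O(T) = (2*T)/((2*T)) = (2*T)*(1/(2*T)) = 1)
√(a + O(-554)) = √(-325387 + 1) = √(-325386) = 3*I*√36154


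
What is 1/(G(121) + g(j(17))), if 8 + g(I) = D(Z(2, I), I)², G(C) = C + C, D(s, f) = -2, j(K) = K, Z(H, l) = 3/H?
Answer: 1/238 ≈ 0.0042017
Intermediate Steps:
G(C) = 2*C
g(I) = -4 (g(I) = -8 + (-2)² = -8 + 4 = -4)
1/(G(121) + g(j(17))) = 1/(2*121 - 4) = 1/(242 - 4) = 1/238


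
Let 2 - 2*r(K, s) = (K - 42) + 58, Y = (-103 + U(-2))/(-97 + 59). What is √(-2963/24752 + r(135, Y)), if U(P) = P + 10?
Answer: I*√2857288889/6188 ≈ 8.6383*I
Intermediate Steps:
U(P) = 10 + P
Y = 5/2 (Y = (-103 + (10 - 2))/(-97 + 59) = (-103 + 8)/(-38) = -95*(-1/38) = 5/2 ≈ 2.5000)
r(K, s) = -7 - K/2 (r(K, s) = 1 - ((K - 42) + 58)/2 = 1 - ((-42 + K) + 58)/2 = 1 - (16 + K)/2 = 1 + (-8 - K/2) = -7 - K/2)
√(-2963/24752 + r(135, Y)) = √(-2963/24752 + (-7 - ½*135)) = √(-2963*1/24752 + (-7 - 135/2)) = √(-2963/24752 - 149/2) = √(-1846987/24752) = I*√2857288889/6188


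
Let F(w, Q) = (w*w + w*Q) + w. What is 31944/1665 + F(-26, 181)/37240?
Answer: 9857011/516705 ≈ 19.077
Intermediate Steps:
F(w, Q) = w + w**2 + Q*w (F(w, Q) = (w**2 + Q*w) + w = w + w**2 + Q*w)
31944/1665 + F(-26, 181)/37240 = 31944/1665 - 26*(1 + 181 - 26)/37240 = 31944*(1/1665) - 26*156*(1/37240) = 10648/555 - 4056*1/37240 = 10648/555 - 507/4655 = 9857011/516705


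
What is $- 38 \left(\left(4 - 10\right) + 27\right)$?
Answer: $-798$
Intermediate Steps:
$- 38 \left(\left(4 - 10\right) + 27\right) = - 38 \left(-6 + 27\right) = \left(-38\right) 21 = -798$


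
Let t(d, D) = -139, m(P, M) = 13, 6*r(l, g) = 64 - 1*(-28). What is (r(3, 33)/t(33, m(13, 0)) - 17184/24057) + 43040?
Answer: 47973229490/1114641 ≈ 43039.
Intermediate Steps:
r(l, g) = 46/3 (r(l, g) = (64 - 1*(-28))/6 = (64 + 28)/6 = (⅙)*92 = 46/3)
(r(3, 33)/t(33, m(13, 0)) - 17184/24057) + 43040 = ((46/3)/(-139) - 17184/24057) + 43040 = ((46/3)*(-1/139) - 17184*1/24057) + 43040 = (-46/417 - 5728/8019) + 43040 = -919150/1114641 + 43040 = 47973229490/1114641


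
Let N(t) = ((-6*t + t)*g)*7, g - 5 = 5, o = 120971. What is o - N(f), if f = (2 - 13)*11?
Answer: 78621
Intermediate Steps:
g = 10 (g = 5 + 5 = 10)
f = -121 (f = -11*11 = -121)
N(t) = -350*t (N(t) = ((-6*t + t)*10)*7 = (-5*t*10)*7 = -50*t*7 = -350*t)
o - N(f) = 120971 - (-350)*(-121) = 120971 - 1*42350 = 120971 - 42350 = 78621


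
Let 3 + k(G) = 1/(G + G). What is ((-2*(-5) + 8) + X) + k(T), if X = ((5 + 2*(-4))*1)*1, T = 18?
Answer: 433/36 ≈ 12.028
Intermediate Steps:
X = -3 (X = ((5 - 8)*1)*1 = -3*1*1 = -3*1 = -3)
k(G) = -3 + 1/(2*G) (k(G) = -3 + 1/(G + G) = -3 + 1/(2*G))
((-2*(-5) + 8) + X) + k(T) = ((-2*(-5) + 8) - 3) + (-3 + (½)/18) = ((10 + 8) - 3) + (-3 + (½)*(1/18)) = (18 - 3) + (-3 + 1/36) = 15 - 107/36 = 433/36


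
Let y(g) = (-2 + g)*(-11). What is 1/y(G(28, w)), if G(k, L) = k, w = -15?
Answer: -1/286 ≈ -0.0034965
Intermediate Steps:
y(g) = 22 - 11*g
1/y(G(28, w)) = 1/(22 - 11*28) = 1/(22 - 308) = 1/(-286) = -1/286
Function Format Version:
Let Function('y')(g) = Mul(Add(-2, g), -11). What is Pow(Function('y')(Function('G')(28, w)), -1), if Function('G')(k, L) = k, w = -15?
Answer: Rational(-1, 286) ≈ -0.0034965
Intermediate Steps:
Function('y')(g) = Add(22, Mul(-11, g))
Pow(Function('y')(Function('G')(28, w)), -1) = Pow(Add(22, Mul(-11, 28)), -1) = Pow(Add(22, -308), -1) = Pow(-286, -1) = Rational(-1, 286)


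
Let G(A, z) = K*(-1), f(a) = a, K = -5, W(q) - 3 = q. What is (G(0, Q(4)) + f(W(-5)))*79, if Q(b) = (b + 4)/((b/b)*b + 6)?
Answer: 237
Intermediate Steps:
W(q) = 3 + q
Q(b) = (4 + b)/(6 + b) (Q(b) = (4 + b)/(1*b + 6) = (4 + b)/(b + 6) = (4 + b)/(6 + b))
G(A, z) = 5 (G(A, z) = -5*(-1) = 5)
(G(0, Q(4)) + f(W(-5)))*79 = (5 + (3 - 5))*79 = (5 - 2)*79 = 3*79 = 237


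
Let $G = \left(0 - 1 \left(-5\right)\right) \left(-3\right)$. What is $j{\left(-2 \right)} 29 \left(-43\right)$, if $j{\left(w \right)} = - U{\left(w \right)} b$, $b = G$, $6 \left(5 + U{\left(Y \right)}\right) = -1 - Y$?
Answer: $\frac{180815}{2} \approx 90408.0$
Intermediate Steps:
$U{\left(Y \right)} = - \frac{31}{6} - \frac{Y}{6}$ ($U{\left(Y \right)} = -5 + \frac{-1 - Y}{6} = -5 - \left(\frac{1}{6} + \frac{Y}{6}\right) = - \frac{31}{6} - \frac{Y}{6}$)
$G = -15$ ($G = \left(0 - -5\right) \left(-3\right) = \left(0 + 5\right) \left(-3\right) = 5 \left(-3\right) = -15$)
$b = -15$
$j{\left(w \right)} = - \frac{155}{2} - \frac{5 w}{2}$ ($j{\left(w \right)} = - (- \frac{31}{6} - \frac{w}{6}) \left(-15\right) = \left(\frac{31}{6} + \frac{w}{6}\right) \left(-15\right) = - \frac{155}{2} - \frac{5 w}{2}$)
$j{\left(-2 \right)} 29 \left(-43\right) = \left(- \frac{155}{2} - -5\right) 29 \left(-43\right) = \left(- \frac{155}{2} + 5\right) 29 \left(-43\right) = \left(- \frac{145}{2}\right) 29 \left(-43\right) = \left(- \frac{4205}{2}\right) \left(-43\right) = \frac{180815}{2}$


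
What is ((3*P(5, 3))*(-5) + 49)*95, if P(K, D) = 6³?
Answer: -303145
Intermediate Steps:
P(K, D) = 216
((3*P(5, 3))*(-5) + 49)*95 = ((3*216)*(-5) + 49)*95 = (648*(-5) + 49)*95 = (-3240 + 49)*95 = -3191*95 = -303145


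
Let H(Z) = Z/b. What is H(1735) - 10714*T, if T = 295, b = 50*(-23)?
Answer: -726945247/230 ≈ -3.1606e+6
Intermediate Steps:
b = -1150
H(Z) = -Z/1150 (H(Z) = Z/(-1150) = Z*(-1/1150) = -Z/1150)
H(1735) - 10714*T = -1/1150*1735 - 10714*295 = -347/230 - 3160630 = -726945247/230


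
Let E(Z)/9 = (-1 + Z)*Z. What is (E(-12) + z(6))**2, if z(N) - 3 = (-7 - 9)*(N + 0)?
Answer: 1718721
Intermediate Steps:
z(N) = 3 - 16*N (z(N) = 3 + (-7 - 9)*(N + 0) = 3 - 16*N)
E(Z) = 9*Z*(-1 + Z) (E(Z) = 9*((-1 + Z)*Z) = 9*(Z*(-1 + Z)) = 9*Z*(-1 + Z))
(E(-12) + z(6))**2 = (9*(-12)*(-1 - 12) + (3 - 16*6))**2 = (9*(-12)*(-13) + (3 - 96))**2 = (1404 - 93)**2 = 1311**2 = 1718721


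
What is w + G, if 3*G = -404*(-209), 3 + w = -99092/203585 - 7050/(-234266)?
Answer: 2013257628512402/71539565415 ≈ 28142.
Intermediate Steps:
w = -82428871526/23846521805 (w = -3 + (-99092/203585 - 7050/(-234266)) = -3 + (-99092*1/203585 - 7050*(-1/234266)) = -3 + (-99092/203585 + 3525/117133) = -3 - 10889306111/23846521805 = -82428871526/23846521805 ≈ -3.4566)
G = 84436/3 (G = (-404*(-209))/3 = (1/3)*84436 = 84436/3 ≈ 28145.)
w + G = -82428871526/23846521805 + 84436/3 = 2013257628512402/71539565415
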